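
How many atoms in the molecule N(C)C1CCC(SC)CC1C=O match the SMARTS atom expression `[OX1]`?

1

The query [OX1] means: aliphatic oxygen with one total connection — typically a carbonyl =O or an oxide.
Check the 12 heavy atoms by environment: 8× C (X4) → no; 1× C (X3) → no; 1× O (X1) → match; 1× N (X3) → no; 1× S (X2) → no.
That gives 1 matching atom.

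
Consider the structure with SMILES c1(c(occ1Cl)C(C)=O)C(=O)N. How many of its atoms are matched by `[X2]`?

1

Check the 12 heavy atoms by environment: 1× o (aromatic, X2) → match; 4× c (aromatic, X3) → no; 1× Cl (X1) → no; 2× C (X3) → no; 2× O (X1) → no; 1× N (X3) → no; 1× C (X4) → no.
That gives 1 matching atom.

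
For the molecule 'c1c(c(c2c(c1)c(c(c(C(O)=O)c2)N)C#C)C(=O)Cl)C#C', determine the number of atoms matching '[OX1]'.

2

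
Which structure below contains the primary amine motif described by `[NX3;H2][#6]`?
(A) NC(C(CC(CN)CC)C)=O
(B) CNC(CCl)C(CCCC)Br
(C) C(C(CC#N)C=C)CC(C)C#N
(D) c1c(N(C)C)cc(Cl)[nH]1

[NX3;H2][#6] describes a trivalent nitrogen with two H attached to carbon (a primary amine).
(A) contains a primary amino group (-NH2), which satisfies every atom and bond constraint.
(B) has an N-methylamino group (-NHCH3) but the nitrogen bears two carbons and only one H (H1), not H2.
(C) has a nitrile (-C#N) but the nitrogen is NX1 (triple-bonded), not NX3 with two H.
(D) has a dimethylamino group (-N(CH3)2) but the nitrogen has H0, not H2.
So the answer is (A).

A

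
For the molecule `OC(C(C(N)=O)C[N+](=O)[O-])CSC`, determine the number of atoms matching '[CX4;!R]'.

The query [CX4;!R] means: aliphatic carbon with four total connections, not in a ring.
Check the 13 heavy atoms by environment: 5× C (X4, acyclic) → match; 1× S (X2, acyclic) → no; 1× N (charge +1, X3, acyclic) → no; 1× O (charge -1, X1, acyclic) → no; 2× O (X1, acyclic) → no; 1× C (X3, acyclic) → no; 1× N (X3, acyclic) → no; 1× O (X2, acyclic) → no.
That gives 5 matching atoms.

5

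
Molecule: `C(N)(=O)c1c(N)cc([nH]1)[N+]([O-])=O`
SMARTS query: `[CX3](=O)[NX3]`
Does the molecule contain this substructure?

Yes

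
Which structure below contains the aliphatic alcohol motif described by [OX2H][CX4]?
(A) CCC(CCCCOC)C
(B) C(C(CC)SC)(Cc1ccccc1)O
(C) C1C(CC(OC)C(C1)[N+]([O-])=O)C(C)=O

B

[OX2H][CX4] describes a hydroxyl oxygen bound to an sp3 (X4) carbon (an aliphatic alcohol).
(A) has a methoxy ether (-OCH3) but the oxygen has H0 (ether), not H1.
(B) contains a hydroxyl group (-OH), which satisfies every atom and bond constraint.
(C) has a methoxy ether (-OCH3) but the oxygen has H0 (ether), not H1.
So the answer is (B).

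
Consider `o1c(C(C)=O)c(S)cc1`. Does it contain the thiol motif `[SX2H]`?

Yes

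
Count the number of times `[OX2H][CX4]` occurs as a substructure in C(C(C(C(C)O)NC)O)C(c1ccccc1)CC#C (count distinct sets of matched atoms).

2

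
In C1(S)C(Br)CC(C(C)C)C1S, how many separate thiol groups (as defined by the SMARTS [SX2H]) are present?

2

[SX2H] is the SMARTS for a thiol: an aliphatic sulfur with two connections, one being H.
The molecule carries 2 separate instances of a thiol (-SH) meeting every constraint; each maps to a distinct set of atoms, giving 2 matches.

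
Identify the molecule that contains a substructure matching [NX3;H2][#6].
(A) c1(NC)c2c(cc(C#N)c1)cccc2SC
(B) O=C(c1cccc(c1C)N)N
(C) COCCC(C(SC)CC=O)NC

[NX3;H2][#6] describes a trivalent nitrogen with two H attached to carbon (a primary amine).
(A) has an N-methylamino group (-NHCH3) but the nitrogen bears two carbons and only one H (H1), not H2.
(B) contains a primary amino group (-NH2), which satisfies every atom and bond constraint.
(C) has an N-methylamino group (-NHCH3) but the nitrogen bears two carbons and only one H (H1), not H2.
So the answer is (B).

B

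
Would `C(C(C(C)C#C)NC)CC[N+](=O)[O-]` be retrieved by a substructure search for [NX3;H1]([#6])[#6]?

The pattern [NX3;H1]([#6])[#6] describes a trivalent nitrogen with one H, bonded to two carbons — a secondary amine.
The molecule carries an N-methylamino group (-NHCH3), whose atoms satisfy every constraint of the query, so the pattern matches.

Yes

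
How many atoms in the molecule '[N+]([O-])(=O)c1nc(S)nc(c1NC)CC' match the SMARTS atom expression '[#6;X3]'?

4

The query [#6;X3] means: any carbon (aromatic or not) with three total connections.
Check the 14 heavy atoms by environment: 2× n (aromatic, X2) → no; 4× c (aromatic, X3) → match; 1× S (X2) → no; 3× C (X4) → no; 1× N (charge +1, X3) → no; 1× O (charge -1, X1) → no; 1× O (X1) → no; 1× N (X3) → no.
That gives 4 matching atoms.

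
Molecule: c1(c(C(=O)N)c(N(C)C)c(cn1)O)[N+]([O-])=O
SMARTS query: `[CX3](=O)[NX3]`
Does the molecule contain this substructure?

Yes

The pattern [CX3](=O)[NX3] describes a carbonyl carbon bonded to a trivalent nitrogen — an amide.
The molecule carries a primary amide (-C(=O)NH2), whose atoms satisfy every constraint of the query, so the pattern matches.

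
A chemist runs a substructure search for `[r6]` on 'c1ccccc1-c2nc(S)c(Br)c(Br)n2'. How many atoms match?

The query [r6] means: r6 matches atoms in a six-membered ring.
Check the 15 heavy atoms by environment: 2× n (aromatic, in 6-ring) → match; 10× c (aromatic, in 6-ring) → match; 1× S (acyclic) → no; 2× Br (acyclic) → no.
Summing the matching environments: 2 + 10 = 12 matching atoms.

12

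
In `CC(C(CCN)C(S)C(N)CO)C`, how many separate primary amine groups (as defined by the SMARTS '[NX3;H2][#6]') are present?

2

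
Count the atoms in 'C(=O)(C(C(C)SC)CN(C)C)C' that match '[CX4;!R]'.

8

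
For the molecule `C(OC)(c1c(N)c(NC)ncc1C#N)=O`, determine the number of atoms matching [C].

4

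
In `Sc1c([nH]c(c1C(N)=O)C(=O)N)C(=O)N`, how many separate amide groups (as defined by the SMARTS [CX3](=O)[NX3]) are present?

[CX3](=O)[NX3] is the SMARTS for an amide: a carbonyl carbon bonded to a trivalent nitrogen.
The molecule carries 3 separate instances of a primary amide (-C(=O)NH2) meeting every constraint; each maps to a distinct set of atoms, giving 3 matches.

3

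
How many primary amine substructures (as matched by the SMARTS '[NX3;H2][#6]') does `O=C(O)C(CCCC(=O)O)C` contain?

[NX3;H2][#6] is the SMARTS for a primary amine: a trivalent nitrogen with two H attached to carbon.
No fragment in the molecule satisfies every constraint, giving 0 matches.

0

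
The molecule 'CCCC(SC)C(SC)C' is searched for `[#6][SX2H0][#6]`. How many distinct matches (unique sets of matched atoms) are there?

[#6][SX2H0][#6] is the SMARTS for a thioether: an aliphatic sulfur bridging two carbons with no H on the sulfur.
The molecule carries 2 separate instances of a methylthio ether (-SCH3) meeting every constraint; each maps to a distinct set of atoms, giving 2 matches.

2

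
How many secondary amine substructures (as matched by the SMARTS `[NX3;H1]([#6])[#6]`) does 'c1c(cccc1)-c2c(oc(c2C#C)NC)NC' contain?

[NX3;H1]([#6])[#6] is the SMARTS for a secondary amine: a trivalent nitrogen with one H, bonded to two carbons.
The molecule carries 2 separate instances of an N-methylamino group (-NHCH3) meeting every constraint; each maps to a distinct set of atoms, giving 2 matches.

2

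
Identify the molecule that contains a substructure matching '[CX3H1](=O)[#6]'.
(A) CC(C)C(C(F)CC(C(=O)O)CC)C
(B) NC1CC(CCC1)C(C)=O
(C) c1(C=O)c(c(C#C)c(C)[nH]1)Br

C

[CX3H1](=O)[#6] describes an sp2 carbon with one H, double-bonded to O and single-bonded to carbon (an aldehyde).
(A) has a carboxylic acid group (-C(=O)OH) but the carbonyl carbon has H0 and is bonded to O, not H1.
(B) has an acetyl/ketone group (-C(=O)CH3) but the carbonyl carbon has H0 (two carbon neighbours), not H1.
(C) contains an aldehyde (-CHO), which satisfies every atom and bond constraint.
So the answer is (C).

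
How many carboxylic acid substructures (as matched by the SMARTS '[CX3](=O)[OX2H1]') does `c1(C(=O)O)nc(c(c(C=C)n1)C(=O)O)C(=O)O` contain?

3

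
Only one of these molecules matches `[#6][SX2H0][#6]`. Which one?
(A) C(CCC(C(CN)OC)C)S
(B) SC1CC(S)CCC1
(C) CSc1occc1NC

C

[#6][SX2H0][#6] describes an aliphatic sulfur bridging two carbons with no H on the sulfur (a thioether).
(A) has a thiol (-SH) but the sulfur has H1, not H0 bridging two carbons.
(B) has a thiol (-SH) but the sulfur has H1, not H0 bridging two carbons.
(C) contains a methylthio ether (-SCH3), which satisfies every atom and bond constraint.
So the answer is (C).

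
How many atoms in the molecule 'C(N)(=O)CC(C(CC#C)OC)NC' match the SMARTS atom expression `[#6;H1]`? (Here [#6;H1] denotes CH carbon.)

3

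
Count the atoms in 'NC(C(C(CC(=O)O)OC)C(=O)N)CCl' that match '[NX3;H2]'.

The query [NX3;H2] means: aliphatic N with 3 total connections, two of them H — an -NH2 nitrogen (amine or amide).
Check the 15 heavy atoms by environment: 2× C (H2, X4) → no; 3× C (H1, X4) → no; 2× N (H2, X3) → match; 1× Cl (H0, X1) → no; 2× C (H0, X3) → no; 2× O (H0, X1) → no; 1× O (H1, X2) → no; 1× O (H0, X2) → no; 1× C (H3, X4) → no.
That gives 2 matching atoms.

2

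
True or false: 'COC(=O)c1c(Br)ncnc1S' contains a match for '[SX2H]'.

The pattern [SX2H] describes an aliphatic sulfur with two connections, one being H — a thiol.
The molecule carries a thiol (-SH), whose atoms satisfy every constraint of the query, so the pattern matches.

True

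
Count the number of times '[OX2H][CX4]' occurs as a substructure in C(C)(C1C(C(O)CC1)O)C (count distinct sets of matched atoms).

[OX2H][CX4] is the SMARTS for an aliphatic alcohol: a hydroxyl oxygen bound to an sp3 (X4) carbon.
The molecule carries 2 separate instances of a hydroxyl group (-OH) meeting every constraint; each maps to a distinct set of atoms, giving 2 matches.

2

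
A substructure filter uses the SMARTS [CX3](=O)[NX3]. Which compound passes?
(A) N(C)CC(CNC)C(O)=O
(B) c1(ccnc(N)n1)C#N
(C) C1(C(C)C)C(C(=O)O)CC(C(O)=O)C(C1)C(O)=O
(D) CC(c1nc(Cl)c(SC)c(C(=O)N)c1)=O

[CX3](=O)[NX3] describes a carbonyl carbon bonded to a trivalent nitrogen (an amide).
(A) has a carboxylic acid group (-C(=O)OH) but the carbonyl is bonded to O, not to an NX3 nitrogen.
(B) has a primary amino group (-NH2) but the -NH2 is not attached to a carbonyl carbon.
(C) has a carboxylic acid group (-C(=O)OH) but the carbonyl is bonded to O, not to an NX3 nitrogen.
(D) contains a primary amide (-C(=O)NH2), which satisfies every atom and bond constraint.
So the answer is (D).

D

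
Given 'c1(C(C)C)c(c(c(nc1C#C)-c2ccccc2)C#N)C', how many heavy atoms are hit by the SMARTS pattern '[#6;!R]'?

The query [#6;!R] means: carbon not in any ring.
Check the 20 heavy atoms by environment: 1× n (aromatic, in 6-ring) → no; 11× c (aromatic, in 6-ring) → no; 7× C (acyclic) → match; 1× N (acyclic) → no.
That gives 7 matching atoms.

7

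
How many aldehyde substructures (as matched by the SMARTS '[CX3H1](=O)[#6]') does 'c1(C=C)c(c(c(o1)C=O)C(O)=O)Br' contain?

1

[CX3H1](=O)[#6] is the SMARTS for an aldehyde: an sp2 carbon with one H, double-bonded to O and single-bonded to carbon.
Exactly one fragment in the molecule meets all constraints, giving 1 match.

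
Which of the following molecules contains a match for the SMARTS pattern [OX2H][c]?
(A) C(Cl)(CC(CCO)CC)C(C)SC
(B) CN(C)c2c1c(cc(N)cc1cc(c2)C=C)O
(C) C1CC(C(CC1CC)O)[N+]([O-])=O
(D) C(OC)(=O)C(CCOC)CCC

[OX2H][c] describes a hydroxyl oxygen attached to an aromatic carbon (a phenol).
(A) has a hydroxyl group (-OH) but the -OH is on an aliphatic carbon, not an aromatic c.
(B) contains a hydroxyl group (-OH), which satisfies every atom and bond constraint.
(C) has a hydroxyl group (-OH) but the -OH is on an aliphatic carbon, not an aromatic c.
(D) has a methoxy ether (-OCH3) but the oxygen has H0, not H1.
So the answer is (B).

B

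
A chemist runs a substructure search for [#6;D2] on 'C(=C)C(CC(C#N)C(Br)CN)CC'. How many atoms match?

5

The query [#6;D2] means: any carbon bonded to exactly two heavy atoms.
Check the 13 heavy atoms by environment: 5× C (D2) → match; 3× C (D3) → no; 2× C (D1) → no; 2× N (D1) → no; 1× Br (D1) → no.
That gives 5 matching atoms.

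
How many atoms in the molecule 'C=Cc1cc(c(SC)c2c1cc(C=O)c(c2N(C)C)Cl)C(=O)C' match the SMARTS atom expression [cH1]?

2

The query [cH1] means: aromatic carbon bearing exactly one hydrogen.
Check the 23 heavy atoms by environment: 8× c (aromatic, H0) → no; 2× c (aromatic, H1) → match; 1× N (H0) → no; 4× C (H3) → no; 1× C (H0) → no; 2× O (H0) → no; 1× S (H0) → no; 2× C (H1) → no; 1× Cl (H0) → no; 1× C (H2) → no.
That gives 2 matching atoms.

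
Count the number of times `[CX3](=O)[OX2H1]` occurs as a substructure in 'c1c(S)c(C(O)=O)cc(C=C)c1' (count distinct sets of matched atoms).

1

[CX3](=O)[OX2H1] is the SMARTS for a carboxylic acid: an sp2 carbon double-bonded to O and single-bonded to an -OH oxygen.
Exactly one fragment in the molecule meets all constraints, giving 1 match.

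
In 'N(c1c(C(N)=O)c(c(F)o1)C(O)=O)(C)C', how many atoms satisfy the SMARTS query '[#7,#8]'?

6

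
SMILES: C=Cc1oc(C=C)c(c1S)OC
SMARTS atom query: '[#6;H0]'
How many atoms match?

4

Check the 12 heavy atoms by environment: 1× o (aromatic, H0) → no; 4× c (aromatic, H0) → match; 2× C (H1) → no; 2× C (H2) → no; 1× O (H0) → no; 1× C (H3) → no; 1× S (H1) → no.
That gives 4 matching atoms.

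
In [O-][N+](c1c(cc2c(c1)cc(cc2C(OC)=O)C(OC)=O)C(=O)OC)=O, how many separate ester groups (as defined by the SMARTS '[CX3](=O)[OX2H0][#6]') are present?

3

[CX3](=O)[OX2H0][#6] is the SMARTS for an ester: a carbonyl carbon bonded to an oxygen that is itself bonded to carbon (no H on that O).
The molecule carries 3 separate instances of a methyl-ester group (-C(=O)OCH3) meeting every constraint; each maps to a distinct set of atoms, giving 3 matches.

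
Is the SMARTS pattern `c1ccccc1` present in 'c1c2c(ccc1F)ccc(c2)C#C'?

Yes

The pattern c1ccccc1 describes six aromatic carbons in a ring — a benzene ring.
The required atom environment is present in the molecule, so the pattern matches.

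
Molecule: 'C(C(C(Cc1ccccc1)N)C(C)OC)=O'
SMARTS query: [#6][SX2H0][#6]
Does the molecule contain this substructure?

The pattern [#6][SX2H0][#6] describes an aliphatic sulfur bridging two carbons with no H on the sulfur — a thioether.
The closest candidate here is a methoxy ether (-OCH3), but the bridging atom is O, not S. No other fragment satisfies the full query, so there is no match.

No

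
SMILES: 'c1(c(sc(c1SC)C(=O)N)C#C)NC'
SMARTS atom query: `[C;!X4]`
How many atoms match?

The query [C;!X4] means: aliphatic carbon that does not have four total connections.
Check the 14 heavy atoms by environment: 1× s (aromatic, X2) → no; 4× c (aromatic, X3) → no; 1× S (X2) → no; 2× C (X4) → no; 1× C (X3) → match; 1× O (X1) → no; 2× N (X3) → no; 2× C (X2) → match.
Summing the matching environments: 1 + 2 = 3 matching atoms.

3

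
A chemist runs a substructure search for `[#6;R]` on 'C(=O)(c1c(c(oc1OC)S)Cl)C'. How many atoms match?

Check the 12 heavy atoms by environment: 1× o (aromatic, in 5-ring) → no; 4× c (aromatic, in 5-ring) → match; 1× S (acyclic) → no; 2× O (acyclic) → no; 3× C (acyclic) → no; 1× Cl (acyclic) → no.
That gives 4 matching atoms.

4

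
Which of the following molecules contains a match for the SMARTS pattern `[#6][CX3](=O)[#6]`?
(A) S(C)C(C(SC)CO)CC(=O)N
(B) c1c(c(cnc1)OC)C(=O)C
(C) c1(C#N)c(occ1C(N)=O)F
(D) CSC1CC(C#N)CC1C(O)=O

[#6][CX3](=O)[#6] describes a carbonyl carbon (no H) flanked by two carbons (a ketone).
(A) has a primary amide (-C(=O)NH2) but one neighbour of the carbonyl carbon is N, not C.
(B) contains an acetyl/ketone group (-C(=O)CH3), which satisfies every atom and bond constraint.
(C) has a primary amide (-C(=O)NH2) but one neighbour of the carbonyl carbon is N, not C.
(D) has a carboxylic acid group (-C(=O)OH) but one neighbour of the carbonyl carbon is O, not C.
So the answer is (B).

B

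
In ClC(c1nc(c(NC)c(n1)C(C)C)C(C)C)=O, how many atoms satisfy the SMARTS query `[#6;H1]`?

2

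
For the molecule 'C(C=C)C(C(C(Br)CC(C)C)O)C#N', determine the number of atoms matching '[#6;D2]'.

4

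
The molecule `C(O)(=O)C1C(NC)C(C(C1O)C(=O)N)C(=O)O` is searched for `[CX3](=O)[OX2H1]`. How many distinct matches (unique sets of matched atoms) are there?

2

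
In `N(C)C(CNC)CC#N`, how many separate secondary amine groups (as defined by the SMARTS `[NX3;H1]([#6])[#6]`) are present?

2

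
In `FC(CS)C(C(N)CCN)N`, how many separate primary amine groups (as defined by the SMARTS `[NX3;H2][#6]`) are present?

3

[NX3;H2][#6] is the SMARTS for a primary amine: a trivalent nitrogen with two H attached to carbon.
The molecule carries 3 separate instances of a primary amino group (-NH2) meeting every constraint; each maps to a distinct set of atoms, giving 3 matches.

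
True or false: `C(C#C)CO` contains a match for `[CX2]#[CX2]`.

True

The pattern [CX2]#[CX2] describes a carbon-carbon triple bond — an alkyne.
The molecule carries an ethynyl group (-C#CH), whose atoms satisfy every constraint of the query, so the pattern matches.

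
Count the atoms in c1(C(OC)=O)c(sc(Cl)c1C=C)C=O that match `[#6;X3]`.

The query [#6;X3] means: any carbon (aromatic or not) with three total connections.
Check the 14 heavy atoms by environment: 1× s (aromatic, X2) → no; 4× c (aromatic, X3) → match; 4× C (X3) → match; 2× O (X1) → no; 1× O (X2) → no; 1× C (X4) → no; 1× Cl (X1) → no.
Summing the matching environments: 4 + 4 = 8 matching atoms.

8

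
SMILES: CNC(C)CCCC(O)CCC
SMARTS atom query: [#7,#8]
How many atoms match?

2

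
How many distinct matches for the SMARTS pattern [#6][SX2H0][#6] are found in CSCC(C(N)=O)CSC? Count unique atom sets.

2

[#6][SX2H0][#6] is the SMARTS for a thioether: an aliphatic sulfur bridging two carbons with no H on the sulfur.
The molecule carries 2 separate instances of a methylthio ether (-SCH3) meeting every constraint; each maps to a distinct set of atoms, giving 2 matches.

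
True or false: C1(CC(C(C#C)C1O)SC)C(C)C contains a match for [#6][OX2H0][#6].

False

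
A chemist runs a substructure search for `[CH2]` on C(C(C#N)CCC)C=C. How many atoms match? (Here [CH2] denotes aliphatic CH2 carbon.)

The query [CH2] means: aliphatic carbon with exactly two hydrogens.
Check the 9 heavy atoms by environment: 4× C (H2) → match; 2× C (H1) → no; 1× C (H0) → no; 1× N (H0) → no; 1× C (H3) → no.
That gives 4 matching atoms.

4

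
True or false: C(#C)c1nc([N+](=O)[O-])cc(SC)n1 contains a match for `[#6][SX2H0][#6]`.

True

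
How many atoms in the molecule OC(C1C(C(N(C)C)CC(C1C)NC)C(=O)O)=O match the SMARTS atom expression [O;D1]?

4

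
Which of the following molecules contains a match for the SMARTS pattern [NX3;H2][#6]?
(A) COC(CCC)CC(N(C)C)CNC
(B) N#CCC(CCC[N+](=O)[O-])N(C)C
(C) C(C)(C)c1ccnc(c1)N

C

[NX3;H2][#6] describes a trivalent nitrogen with two H attached to carbon (a primary amine).
(A) has an N-methylamino group (-NHCH3) but the nitrogen bears two carbons and only one H (H1), not H2.
(B) has a nitrile (-C#N) but the nitrogen is NX1 (triple-bonded), not NX3 with two H.
(C) contains a primary amino group (-NH2), which satisfies every atom and bond constraint.
So the answer is (C).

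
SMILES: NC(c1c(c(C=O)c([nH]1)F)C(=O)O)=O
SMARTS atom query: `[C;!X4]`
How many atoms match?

3

The query [C;!X4] means: aliphatic carbon that does not have four total connections.
Check the 14 heavy atoms by environment: 1× n (aromatic, X3) → no; 4× c (aromatic, X3) → no; 1× F (X1) → no; 3× C (X3) → match; 3× O (X1) → no; 1× O (X2) → no; 1× N (X3) → no.
That gives 3 matching atoms.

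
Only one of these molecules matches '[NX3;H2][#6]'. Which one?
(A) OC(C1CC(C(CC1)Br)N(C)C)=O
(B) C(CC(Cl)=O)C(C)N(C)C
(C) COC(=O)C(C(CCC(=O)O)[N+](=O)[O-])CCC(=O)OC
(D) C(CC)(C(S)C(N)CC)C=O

D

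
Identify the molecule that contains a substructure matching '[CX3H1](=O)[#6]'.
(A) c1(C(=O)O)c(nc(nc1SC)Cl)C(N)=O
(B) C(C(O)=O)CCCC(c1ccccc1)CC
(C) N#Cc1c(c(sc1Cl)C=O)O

C

[CX3H1](=O)[#6] describes an sp2 carbon with one H, double-bonded to O and single-bonded to carbon (an aldehyde).
(A) has a carboxylic acid group (-C(=O)OH) but the carbonyl carbon has H0 and is bonded to O, not H1.
(B) has a carboxylic acid group (-C(=O)OH) but the carbonyl carbon has H0 and is bonded to O, not H1.
(C) contains an aldehyde (-CHO), which satisfies every atom and bond constraint.
So the answer is (C).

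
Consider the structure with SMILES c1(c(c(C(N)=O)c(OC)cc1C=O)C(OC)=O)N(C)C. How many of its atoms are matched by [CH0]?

2

Check the 20 heavy atoms by environment: 5× c (aromatic, H0) → no; 1× c (aromatic, H1) → no; 1× N (H0) → no; 4× C (H3) → no; 1× C (H1) → no; 5× O (H0) → no; 2× C (H0) → match; 1× N (H2) → no.
That gives 2 matching atoms.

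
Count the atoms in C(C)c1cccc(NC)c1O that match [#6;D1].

2

The query [#6;D1] means: carbon bonded to exactly one heavy atom.
Check the 11 heavy atoms by environment: 3× c (aromatic, D3) → no; 3× c (aromatic, D2) → no; 1× N (D2) → no; 2× C (D1) → match; 1× C (D2) → no; 1× O (D1) → no.
That gives 2 matching atoms.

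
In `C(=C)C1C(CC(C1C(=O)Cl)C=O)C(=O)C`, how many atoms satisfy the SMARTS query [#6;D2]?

3

Check the 15 heavy atoms by environment: 6× C (D3) → no; 3× C (D2) → match; 3× O (D1) → no; 1× Cl (D1) → no; 2× C (D1) → no.
That gives 3 matching atoms.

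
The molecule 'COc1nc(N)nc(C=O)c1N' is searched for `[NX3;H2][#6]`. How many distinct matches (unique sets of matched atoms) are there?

[NX3;H2][#6] is the SMARTS for a primary amine: a trivalent nitrogen with two H attached to carbon.
The molecule carries 2 separate instances of a primary amino group (-NH2) meeting every constraint; each maps to a distinct set of atoms, giving 2 matches.

2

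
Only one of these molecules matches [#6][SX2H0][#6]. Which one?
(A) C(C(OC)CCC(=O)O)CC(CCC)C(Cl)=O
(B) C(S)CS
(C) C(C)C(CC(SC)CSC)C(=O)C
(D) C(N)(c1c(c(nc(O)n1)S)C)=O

[#6][SX2H0][#6] describes an aliphatic sulfur bridging two carbons with no H on the sulfur (a thioether).
(A) has a methoxy ether (-OCH3) but the bridging atom is O, not S.
(B) has a thiol (-SH) but the sulfur has H1, not H0 bridging two carbons.
(C) contains a methylthio ether (-SCH3), which satisfies every atom and bond constraint.
(D) has a thiol (-SH) but the sulfur has H1, not H0 bridging two carbons.
So the answer is (C).

C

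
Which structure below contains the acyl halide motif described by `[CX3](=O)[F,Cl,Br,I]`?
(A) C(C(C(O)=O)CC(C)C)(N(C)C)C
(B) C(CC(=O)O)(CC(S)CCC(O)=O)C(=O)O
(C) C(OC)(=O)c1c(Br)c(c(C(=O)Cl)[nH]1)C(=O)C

[CX3](=O)[F,Cl,Br,I] describes a carbonyl carbon bonded to a halogen (an acyl halide).
(A) has a carboxylic acid group (-C(=O)OH) but the carbonyl is bonded to -OH, not to a halogen.
(B) has a carboxylic acid group (-C(=O)OH) but the carbonyl is bonded to -OH, not to a halogen.
(C) contains an acyl chloride (-C(=O)Cl), which satisfies every atom and bond constraint.
So the answer is (C).

C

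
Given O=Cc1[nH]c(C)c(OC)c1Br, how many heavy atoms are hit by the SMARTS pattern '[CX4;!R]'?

The query [CX4;!R] means: aliphatic carbon with four total connections, not in a ring.
Check the 11 heavy atoms by environment: 1× n (aromatic, X3, in 5-ring) → no; 4× c (aromatic, X3, in 5-ring) → no; 2× C (X4, acyclic) → match; 1× C (X3, acyclic) → no; 1× O (X1, acyclic) → no; 1× O (X2, acyclic) → no; 1× Br (X1, acyclic) → no.
That gives 2 matching atoms.

2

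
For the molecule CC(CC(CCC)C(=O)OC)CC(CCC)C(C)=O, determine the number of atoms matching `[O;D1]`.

2

The query [O;D1] means: aliphatic oxygen bonded to exactly one heavy atom.
Check the 19 heavy atoms by environment: 6× C (D2) → no; 5× C (D3) → no; 2× O (D1) → match; 1× O (D2) → no; 5× C (D1) → no.
That gives 2 matching atoms.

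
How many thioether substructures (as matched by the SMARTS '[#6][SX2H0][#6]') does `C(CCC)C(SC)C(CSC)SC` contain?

3

[#6][SX2H0][#6] is the SMARTS for a thioether: an aliphatic sulfur bridging two carbons with no H on the sulfur.
The molecule carries 3 separate instances of a methylthio ether (-SCH3) meeting every constraint; each maps to a distinct set of atoms, giving 3 matches.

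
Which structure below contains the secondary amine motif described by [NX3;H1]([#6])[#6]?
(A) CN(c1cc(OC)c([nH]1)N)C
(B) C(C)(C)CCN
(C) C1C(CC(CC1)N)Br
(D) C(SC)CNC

[NX3;H1]([#6])[#6] describes a trivalent nitrogen with one H, bonded to two carbons (a secondary amine).
(A) has a dimethylamino group (-N(CH3)2) but the nitrogen has H0, not H1.
(B) has a primary amino group (-NH2) but the nitrogen has H2 and only one carbon neighbour.
(C) has a primary amino group (-NH2) but the nitrogen has H2 and only one carbon neighbour.
(D) contains an N-methylamino group (-NHCH3), which satisfies every atom and bond constraint.
So the answer is (D).

D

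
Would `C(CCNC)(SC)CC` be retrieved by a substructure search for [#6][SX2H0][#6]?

Yes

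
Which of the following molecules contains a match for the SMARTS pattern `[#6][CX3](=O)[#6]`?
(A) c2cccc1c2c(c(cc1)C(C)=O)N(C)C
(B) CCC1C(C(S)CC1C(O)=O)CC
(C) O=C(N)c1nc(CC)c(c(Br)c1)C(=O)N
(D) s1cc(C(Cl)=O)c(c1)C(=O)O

[#6][CX3](=O)[#6] describes a carbonyl carbon (no H) flanked by two carbons (a ketone).
(A) contains an acetyl/ketone group (-C(=O)CH3), which satisfies every atom and bond constraint.
(B) has a carboxylic acid group (-C(=O)OH) but one neighbour of the carbonyl carbon is O, not C.
(C) has a primary amide (-C(=O)NH2) but one neighbour of the carbonyl carbon is N, not C.
(D) has a carboxylic acid group (-C(=O)OH) but one neighbour of the carbonyl carbon is O, not C.
So the answer is (A).

A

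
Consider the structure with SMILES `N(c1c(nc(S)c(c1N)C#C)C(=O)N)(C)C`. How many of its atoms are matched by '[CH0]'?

2

The query [CH0] means: aliphatic carbon with no attached hydrogen.
Check the 16 heavy atoms by environment: 1× n (aromatic, H0) → no; 5× c (aromatic, H0) → no; 2× N (H2) → no; 1× S (H1) → no; 2× C (H0) → match; 1× O (H0) → no; 1× C (H1) → no; 1× N (H0) → no; 2× C (H3) → no.
That gives 2 matching atoms.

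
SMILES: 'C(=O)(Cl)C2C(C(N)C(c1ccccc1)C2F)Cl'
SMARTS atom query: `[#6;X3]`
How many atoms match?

7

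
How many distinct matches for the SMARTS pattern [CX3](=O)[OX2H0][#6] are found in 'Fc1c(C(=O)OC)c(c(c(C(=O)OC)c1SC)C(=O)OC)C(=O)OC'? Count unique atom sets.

[CX3](=O)[OX2H0][#6] is the SMARTS for an ester: a carbonyl carbon bonded to an oxygen that is itself bonded to carbon (no H on that O).
The molecule carries 4 separate instances of a methyl-ester group (-C(=O)OCH3) meeting every constraint; each maps to a distinct set of atoms, giving 4 matches.

4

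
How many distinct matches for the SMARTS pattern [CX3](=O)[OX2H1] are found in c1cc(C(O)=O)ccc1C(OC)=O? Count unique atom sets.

1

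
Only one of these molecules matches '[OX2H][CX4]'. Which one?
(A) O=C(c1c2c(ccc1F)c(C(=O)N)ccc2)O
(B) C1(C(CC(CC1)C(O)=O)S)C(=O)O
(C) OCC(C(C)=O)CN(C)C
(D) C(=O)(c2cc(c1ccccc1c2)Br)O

[OX2H][CX4] describes a hydroxyl oxygen bound to an sp3 (X4) carbon (an aliphatic alcohol).
(A) has a carboxylic acid group (-C(=O)OH) but the -OH is on a CX3 carbonyl carbon, not a CX4 carbon.
(B) has a carboxylic acid group (-C(=O)OH) but the -OH is on a CX3 carbonyl carbon, not a CX4 carbon.
(C) contains a hydroxyl group (-OH), which satisfies every atom and bond constraint.
(D) has a carboxylic acid group (-C(=O)OH) but the -OH is on a CX3 carbonyl carbon, not a CX4 carbon.
So the answer is (C).

C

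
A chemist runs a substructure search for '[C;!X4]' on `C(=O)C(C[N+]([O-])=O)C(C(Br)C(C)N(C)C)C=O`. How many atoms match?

The query [C;!X4] means: aliphatic carbon that does not have four total connections.
Check the 17 heavy atoms by environment: 8× C (X4) → no; 2× C (X3) → match; 3× O (X1) → no; 1× N (charge +1, X3) → no; 1× O (charge -1, X1) → no; 1× Br (X1) → no; 1× N (X3) → no.
That gives 2 matching atoms.

2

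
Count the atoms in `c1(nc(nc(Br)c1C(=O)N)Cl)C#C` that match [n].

2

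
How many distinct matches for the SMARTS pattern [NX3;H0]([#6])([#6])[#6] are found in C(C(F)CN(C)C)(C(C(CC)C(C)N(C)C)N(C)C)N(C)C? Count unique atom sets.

4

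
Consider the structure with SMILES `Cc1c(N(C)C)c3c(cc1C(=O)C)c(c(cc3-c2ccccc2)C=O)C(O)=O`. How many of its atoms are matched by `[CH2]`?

0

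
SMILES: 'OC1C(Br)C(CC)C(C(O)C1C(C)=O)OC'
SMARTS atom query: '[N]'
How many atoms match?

0

The query [N] means: uppercase N matches aliphatic (non-aromatic) nitrogen only.
Check the 16 heavy atoms by environment: 11× C → no; 4× O → no; 1× Br → no.
No environment satisfies the query, so 0 matching atoms.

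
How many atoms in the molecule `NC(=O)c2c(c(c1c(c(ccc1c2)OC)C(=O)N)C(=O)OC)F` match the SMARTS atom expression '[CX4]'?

The query [CX4] means: C with X4: aliphatic carbon with exactly 4 total connections (bonds + H).
Check the 23 heavy atoms by environment: 10× c (aromatic, X3) → no; 3× C (X3) → no; 3× O (X1) → no; 2× O (X2) → no; 2× C (X4) → match; 1× F (X1) → no; 2× N (X3) → no.
That gives 2 matching atoms.

2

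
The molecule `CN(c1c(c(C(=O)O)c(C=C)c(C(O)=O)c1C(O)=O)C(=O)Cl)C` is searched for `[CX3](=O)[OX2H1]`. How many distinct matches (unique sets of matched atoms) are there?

[CX3](=O)[OX2H1] is the SMARTS for a carboxylic acid: an sp2 carbon double-bonded to O and single-bonded to an -OH oxygen.
The molecule carries 3 separate instances of a carboxylic acid group (-C(=O)OH) meeting every constraint; each maps to a distinct set of atoms, giving 3 matches.

3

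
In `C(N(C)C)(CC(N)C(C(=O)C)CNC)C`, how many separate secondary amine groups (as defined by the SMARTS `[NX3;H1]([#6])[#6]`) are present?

1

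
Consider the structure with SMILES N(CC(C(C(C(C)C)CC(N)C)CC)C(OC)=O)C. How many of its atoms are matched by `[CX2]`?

Check the 19 heavy atoms by environment: 14× C (X4) → no; 2× N (X3) → no; 1× C (X3) → no; 1× O (X1) → no; 1× O (X2) → no.
No environment satisfies the query, so 0 matching atoms.

0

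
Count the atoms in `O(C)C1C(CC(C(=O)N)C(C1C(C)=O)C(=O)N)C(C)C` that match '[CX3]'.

3

Check the 20 heavy atoms by environment: 11× C (X4) → no; 3× C (X3) → match; 3× O (X1) → no; 2× N (X3) → no; 1× O (X2) → no.
That gives 3 matching atoms.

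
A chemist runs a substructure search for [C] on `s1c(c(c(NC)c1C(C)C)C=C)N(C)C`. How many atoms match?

The query [C] means: uppercase C matches aliphatic (non-aromatic) carbon only.
Check the 15 heavy atoms by environment: 1× s (aromatic) → no; 4× c (aromatic) → no; 8× C → match; 2× N → no.
That gives 8 matching atoms.

8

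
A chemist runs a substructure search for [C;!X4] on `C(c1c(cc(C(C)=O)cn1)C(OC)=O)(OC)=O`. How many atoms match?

The query [C;!X4] means: aliphatic carbon that does not have four total connections.
Check the 17 heavy atoms by environment: 1× n (aromatic, X2) → no; 5× c (aromatic, X3) → no; 3× C (X3) → match; 3× O (X1) → no; 2× O (X2) → no; 3× C (X4) → no.
That gives 3 matching atoms.

3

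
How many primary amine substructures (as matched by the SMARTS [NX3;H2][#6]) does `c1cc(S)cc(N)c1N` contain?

2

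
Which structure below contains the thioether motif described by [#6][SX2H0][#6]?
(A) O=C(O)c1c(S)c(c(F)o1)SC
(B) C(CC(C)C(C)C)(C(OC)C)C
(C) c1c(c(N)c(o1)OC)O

[#6][SX2H0][#6] describes an aliphatic sulfur bridging two carbons with no H on the sulfur (a thioether).
(A) contains a methylthio ether (-SCH3), which satisfies every atom and bond constraint.
(B) has a methoxy ether (-OCH3) but the bridging atom is O, not S.
(C) has a methoxy ether (-OCH3) but the bridging atom is O, not S.
So the answer is (A).

A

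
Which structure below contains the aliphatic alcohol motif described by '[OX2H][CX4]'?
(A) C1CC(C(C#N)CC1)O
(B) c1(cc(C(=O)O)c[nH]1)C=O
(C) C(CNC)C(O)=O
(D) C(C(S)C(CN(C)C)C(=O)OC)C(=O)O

[OX2H][CX4] describes a hydroxyl oxygen bound to an sp3 (X4) carbon (an aliphatic alcohol).
(A) contains a hydroxyl group (-OH), which satisfies every atom and bond constraint.
(B) has a carboxylic acid group (-C(=O)OH) but the -OH is on a CX3 carbonyl carbon, not a CX4 carbon.
(C) has a carboxylic acid group (-C(=O)OH) but the -OH is on a CX3 carbonyl carbon, not a CX4 carbon.
(D) has a carboxylic acid group (-C(=O)OH) but the -OH is on a CX3 carbonyl carbon, not a CX4 carbon.
So the answer is (A).

A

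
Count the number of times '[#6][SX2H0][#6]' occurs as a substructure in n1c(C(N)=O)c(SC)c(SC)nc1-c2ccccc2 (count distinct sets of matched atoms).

2

[#6][SX2H0][#6] is the SMARTS for a thioether: an aliphatic sulfur bridging two carbons with no H on the sulfur.
The molecule carries 2 separate instances of a methylthio ether (-SCH3) meeting every constraint; each maps to a distinct set of atoms, giving 2 matches.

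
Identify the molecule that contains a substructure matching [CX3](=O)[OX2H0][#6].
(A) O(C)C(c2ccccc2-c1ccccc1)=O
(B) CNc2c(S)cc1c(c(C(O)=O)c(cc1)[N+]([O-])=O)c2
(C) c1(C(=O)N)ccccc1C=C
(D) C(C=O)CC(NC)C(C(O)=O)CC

[CX3](=O)[OX2H0][#6] describes a carbonyl carbon bonded to an oxygen that is itself bonded to carbon (no H on that O) (an ester).
(A) contains a methyl-ester group (-C(=O)OCH3), which satisfies every atom and bond constraint.
(B) has a carboxylic acid group (-C(=O)OH) but the singly-bonded O carries H (OX2H1, not H0).
(C) has a primary amide (-C(=O)NH2) but the carbonyl is bonded to N, not to an O-C linkage.
(D) has a carboxylic acid group (-C(=O)OH) but the singly-bonded O carries H (OX2H1, not H0).
So the answer is (A).

A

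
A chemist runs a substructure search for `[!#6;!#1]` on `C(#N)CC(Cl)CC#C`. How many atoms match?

2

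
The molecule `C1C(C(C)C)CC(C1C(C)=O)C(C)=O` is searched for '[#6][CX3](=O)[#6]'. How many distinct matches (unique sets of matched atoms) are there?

[#6][CX3](=O)[#6] is the SMARTS for a ketone: a carbonyl carbon (no H) flanked by two carbons.
The molecule carries 2 separate instances of an acetyl/ketone group (-C(=O)CH3) meeting every constraint; each maps to a distinct set of atoms, giving 2 matches.

2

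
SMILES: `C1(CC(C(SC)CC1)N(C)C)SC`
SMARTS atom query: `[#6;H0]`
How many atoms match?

0

The query [#6;H0] means: any carbon with no attached hydrogen.
Check the 13 heavy atoms by environment: 3× C (H1) → no; 3× C (H2) → no; 2× S (H0) → no; 4× C (H3) → no; 1× N (H0) → no.
No environment satisfies the query, so 0 matching atoms.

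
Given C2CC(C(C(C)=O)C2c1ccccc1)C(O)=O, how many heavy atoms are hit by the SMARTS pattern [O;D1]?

3

Check the 17 heavy atoms by environment: 2× C (D2) → no; 5× C (D3) → no; 3× O (D1) → match; 1× C (D1) → no; 1× c (aromatic, D3) → no; 5× c (aromatic, D2) → no.
That gives 3 matching atoms.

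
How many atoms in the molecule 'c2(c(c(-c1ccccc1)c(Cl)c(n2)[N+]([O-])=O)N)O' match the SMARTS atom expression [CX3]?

0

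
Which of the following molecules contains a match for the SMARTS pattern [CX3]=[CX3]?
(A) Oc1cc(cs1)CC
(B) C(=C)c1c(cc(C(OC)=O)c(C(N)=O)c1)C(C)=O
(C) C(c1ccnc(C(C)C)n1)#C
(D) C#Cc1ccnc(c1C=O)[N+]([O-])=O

[CX3]=[CX3] describes a non-aromatic C=C double bond between two sp2 carbons (an alkene).
(A) has an ethyl group (-CH2CH3) but its C-C bond is a single bond between CX4 carbons, not CX3=CX3.
(B) contains a vinyl group (-CH=CH2), which satisfies every atom and bond constraint.
(C) has an ethynyl group (-C#CH) but the C-C bond is a triple bond, not a double bond.
(D) has an ethynyl group (-C#CH) but the C-C bond is a triple bond, not a double bond.
So the answer is (B).

B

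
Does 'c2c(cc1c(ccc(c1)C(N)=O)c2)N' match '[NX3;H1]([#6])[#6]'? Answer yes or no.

The pattern [NX3;H1]([#6])[#6] describes a trivalent nitrogen with one H, bonded to two carbons — a secondary amine.
The closest candidate here is a primary amino group (-NH2), but the nitrogen has H2 and only one carbon neighbour. No other fragment satisfies the full query, so there is no match.

No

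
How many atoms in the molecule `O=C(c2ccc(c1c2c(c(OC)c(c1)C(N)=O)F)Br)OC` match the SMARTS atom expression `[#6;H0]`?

The query [#6;H0] means: any carbon with no attached hydrogen.
Check the 21 heavy atoms by environment: 7× c (aromatic, H0) → match; 3× c (aromatic, H1) → no; 2× C (H0) → match; 4× O (H0) → no; 2× C (H3) → no; 1× N (H2) → no; 1× F (H0) → no; 1× Br (H0) → no.
Summing the matching environments: 7 + 2 = 9 matching atoms.

9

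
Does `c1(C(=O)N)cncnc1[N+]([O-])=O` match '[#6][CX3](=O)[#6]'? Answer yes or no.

No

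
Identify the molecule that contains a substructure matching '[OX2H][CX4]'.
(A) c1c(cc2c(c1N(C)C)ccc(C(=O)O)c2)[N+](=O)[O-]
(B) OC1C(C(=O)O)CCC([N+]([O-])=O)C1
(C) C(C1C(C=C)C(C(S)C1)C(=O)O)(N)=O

[OX2H][CX4] describes a hydroxyl oxygen bound to an sp3 (X4) carbon (an aliphatic alcohol).
(A) has a carboxylic acid group (-C(=O)OH) but the -OH is on a CX3 carbonyl carbon, not a CX4 carbon.
(B) contains a hydroxyl group (-OH), which satisfies every atom and bond constraint.
(C) has a carboxylic acid group (-C(=O)OH) but the -OH is on a CX3 carbonyl carbon, not a CX4 carbon.
So the answer is (B).

B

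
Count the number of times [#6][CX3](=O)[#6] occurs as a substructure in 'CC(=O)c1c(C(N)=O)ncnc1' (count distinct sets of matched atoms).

1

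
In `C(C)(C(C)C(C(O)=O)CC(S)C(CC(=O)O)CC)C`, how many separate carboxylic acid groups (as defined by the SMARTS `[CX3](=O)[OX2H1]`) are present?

2

[CX3](=O)[OX2H1] is the SMARTS for a carboxylic acid: an sp2 carbon double-bonded to O and single-bonded to an -OH oxygen.
The molecule carries 2 separate instances of a carboxylic acid group (-C(=O)OH) meeting every constraint; each maps to a distinct set of atoms, giving 2 matches.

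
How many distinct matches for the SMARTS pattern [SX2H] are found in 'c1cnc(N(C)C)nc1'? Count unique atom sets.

[SX2H] is the SMARTS for a thiol: an aliphatic sulfur with two connections, one being H.
No fragment in the molecule satisfies every constraint, giving 0 matches.

0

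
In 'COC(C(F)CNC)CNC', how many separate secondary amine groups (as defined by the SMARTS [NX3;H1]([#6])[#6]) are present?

[NX3;H1]([#6])[#6] is the SMARTS for a secondary amine: a trivalent nitrogen with one H, bonded to two carbons.
The molecule carries 2 separate instances of an N-methylamino group (-NHCH3) meeting every constraint; each maps to a distinct set of atoms, giving 2 matches.

2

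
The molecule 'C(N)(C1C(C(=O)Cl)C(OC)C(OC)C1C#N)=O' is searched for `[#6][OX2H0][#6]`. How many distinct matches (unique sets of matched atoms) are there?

2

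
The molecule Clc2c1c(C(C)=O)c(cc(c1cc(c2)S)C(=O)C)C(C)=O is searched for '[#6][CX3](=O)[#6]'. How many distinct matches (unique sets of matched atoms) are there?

[#6][CX3](=O)[#6] is the SMARTS for a ketone: a carbonyl carbon (no H) flanked by two carbons.
The molecule carries 3 separate instances of an acetyl/ketone group (-C(=O)CH3) meeting every constraint; each maps to a distinct set of atoms, giving 3 matches.

3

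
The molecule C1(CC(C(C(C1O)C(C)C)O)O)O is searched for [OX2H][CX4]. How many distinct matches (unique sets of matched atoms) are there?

4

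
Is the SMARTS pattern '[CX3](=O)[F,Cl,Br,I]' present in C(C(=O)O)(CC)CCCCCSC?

No

The pattern [CX3](=O)[F,Cl,Br,I] describes a carbonyl carbon bonded to a halogen — an acyl halide.
The closest candidate here is a carboxylic acid group (-C(=O)OH), but the carbonyl is bonded to -OH, not to a halogen. No other fragment satisfies the full query, so there is no match.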